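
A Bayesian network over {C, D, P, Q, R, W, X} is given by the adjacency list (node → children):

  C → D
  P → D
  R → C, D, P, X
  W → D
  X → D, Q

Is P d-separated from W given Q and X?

Enumerating the 4 paths from P to W and testing each for blocking by {Q, X}:
Path 1: P → D ← W
  D is a collider here and neither D nor any of its descendants is conditioned on, so the collider stays closed — the path is blocked at D.
Path 2: P ← R → D ← W
  D is a collider here and neither D nor any of its descendants is conditioned on, so the collider stays closed — the path is blocked at D.
Path 3: P ← R → X → D ← W
  X is a chain here and X is conditioned on, so the path is blocked at X.
Path 4: P ← R → C → D ← W
  D is a collider here and neither D nor any of its descendants is conditioned on, so the collider stays closed — the path is blocked at D.
All paths are blocked; P ⊥ W | {Q, X} holds.

Yes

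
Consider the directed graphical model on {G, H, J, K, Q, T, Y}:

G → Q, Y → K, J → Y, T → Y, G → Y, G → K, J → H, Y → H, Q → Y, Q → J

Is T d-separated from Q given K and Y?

No

We examine all 5 paths between T and Q:
Path 1: T → Y ← G → Q
  Y is a collider and Y is conditioned on, which opens it; G is a fork and G is not conditioned on — no node blocks this path, so it is active.
Path 2: T → Y ← Q
  Y is a collider and Y is conditioned on, which opens it — no node blocks this path, so it is active.
Path 3: T → Y → K ← G → Q
  Y is a chain here and Y is conditioned on, so the path is blocked at Y.
Path 4: T → Y → H ← J ← Q
  Y is a chain here and Y is conditioned on, so the path is blocked at Y.
Path 5: T → Y ← J ← Q
  Y is a collider and Y is conditioned on, which opens it; J is a chain and J is not conditioned on — no node blocks this path, so it is active.
At least one path is unblocked, so d-separation fails.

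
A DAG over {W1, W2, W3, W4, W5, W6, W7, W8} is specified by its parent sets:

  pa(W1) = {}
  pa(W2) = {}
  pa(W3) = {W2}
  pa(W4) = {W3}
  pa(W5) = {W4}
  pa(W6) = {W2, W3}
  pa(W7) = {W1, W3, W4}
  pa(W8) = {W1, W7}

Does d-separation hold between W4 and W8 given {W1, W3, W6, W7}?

4 paths connect W4 and W8; each must be blocked for d-separation to hold:
  1. W4 ← W3 → W7 ← W1 → W8 — W3:fork[blocks]; W7:collider[open]; W1:fork[blocks] ⇒ blocked
  2. W4 ← W3 → W7 → W8 — W3:fork[blocks]; W7:chain[blocks] ⇒ blocked
  3. W4 → W7 ← W1 → W8 — W7:collider[open]; W1:fork[blocks] ⇒ blocked
  4. W4 → W7 → W8 — W7:chain[blocks] ⇒ blocked
Every path is blocked, so W4 and W8 are d-separated given {W1, W3, W6, W7}.

Yes — W4 and W8 are d-separated given {W1, W3, W6, W7}.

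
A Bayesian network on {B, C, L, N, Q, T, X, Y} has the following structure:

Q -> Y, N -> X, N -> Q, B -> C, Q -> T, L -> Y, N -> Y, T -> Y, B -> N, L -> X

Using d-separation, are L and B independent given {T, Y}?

No

There are 4 undirected paths between L and B; checking each against the conditioning set {T, Y}:
  1. L → X ← N ← B — X:collider[blocks]; N:chain[open] ⇒ blocked
  2. L → Y ← N ← B — Y:collider[open]; N:chain[open] ⇒ active
  3. L → Y ← T ← Q ← N ← B — Y:collider[open]; T:chain[blocks]; Q:chain[open]; N:chain[open] ⇒ blocked
  4. L → Y ← Q ← N ← B — Y:collider[open]; Q:chain[open]; N:chain[open] ⇒ active
Because an active path exists, L and B are not d-separated.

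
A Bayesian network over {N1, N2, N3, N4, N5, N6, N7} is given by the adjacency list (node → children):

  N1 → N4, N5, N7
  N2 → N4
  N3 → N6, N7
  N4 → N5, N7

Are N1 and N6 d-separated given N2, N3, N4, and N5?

Yes

We examine all 3 paths between N1 and N6:
Path 1: N1 → N7 ← N3 → N6
  N7 is a collider here and neither N7 nor any of its descendants is conditioned on, so the collider stays closed — the path is blocked at N7.
Path 2: N1 → N5 ← N4 → N7 ← N3 → N6
  N4 is a fork here and N4 is conditioned on, so the path is blocked at N4.
Path 3: N1 → N4 → N7 ← N3 → N6
  N4 is a chain here and N4 is conditioned on, so the path is blocked at N4.
All paths are blocked; N1 ⊥ N6 | {N2, N3, N4, N5} holds.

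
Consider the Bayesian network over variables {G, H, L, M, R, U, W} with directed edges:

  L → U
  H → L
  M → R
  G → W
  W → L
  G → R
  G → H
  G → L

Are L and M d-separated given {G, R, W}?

Yes

3 paths connect L and M; each must be blocked for d-separation to hold:
Path 1: L ← G → R ← M
  G is a fork here and G is conditioned on, so the path is blocked at G.
Path 2: L ← W ← G → R ← M
  W is a chain here and W is conditioned on, so the path is blocked at W.
Path 3: L ← H ← G → R ← M
  G is a fork here and G is conditioned on, so the path is blocked at G.
All paths are blocked; L ⊥ M | {G, R, W} holds.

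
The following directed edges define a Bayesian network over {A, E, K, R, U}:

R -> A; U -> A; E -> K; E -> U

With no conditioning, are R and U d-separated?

The only undirected path from R to U is:
Path 1: R → A ← U
  A is a collider here and neither A nor any of its descendants is conditioned on, so the collider stays closed — the path is blocked at A.
Since every path is blocked, d-separation holds.

Yes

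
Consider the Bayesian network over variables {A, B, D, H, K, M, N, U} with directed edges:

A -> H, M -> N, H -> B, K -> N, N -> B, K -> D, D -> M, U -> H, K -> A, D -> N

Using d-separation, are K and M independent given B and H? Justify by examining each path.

There are 6 undirected paths between K and M; checking each against the conditioning set {B, H}:
  1. K → D → M — D:chain[open] ⇒ active
  2. K → D → N ← M — D:chain[open]; N:collider[open] ⇒ active
  3. K → N ← D → M — N:collider[open]; D:fork[open] ⇒ active
  4. K → N ← M — N:collider[open] ⇒ active
  5. K → A → H → B ← N ← D → M — A:chain[open]; H:chain[blocks]; B:collider[open]; N:chain[open]; D:fork[open] ⇒ blocked
  6. K → A → H → B ← N ← M — A:chain[open]; H:chain[blocks]; B:collider[open]; N:chain[open] ⇒ blocked
At least one path is unblocked, so d-separation fails.

No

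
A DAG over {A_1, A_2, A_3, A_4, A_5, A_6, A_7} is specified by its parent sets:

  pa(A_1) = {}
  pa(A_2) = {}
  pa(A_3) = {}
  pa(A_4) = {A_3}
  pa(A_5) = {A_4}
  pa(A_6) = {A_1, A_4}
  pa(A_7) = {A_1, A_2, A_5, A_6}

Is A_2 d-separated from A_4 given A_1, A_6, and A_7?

There are 3 undirected paths between A_2 and A_4; checking each against the conditioning set {A_1, A_6, A_7}:
Path 1: A_2 → A_7 ← A_6 ← A_4
  A_6 is a chain here and A_6 is conditioned on, so the path is blocked at A_6.
Path 2: A_2 → A_7 ← A_5 ← A_4
  A_7 is a collider and A_7 is conditioned on, which opens it; A_5 is a chain and A_5 is not conditioned on — no node blocks this path, so it is active.
Path 3: A_2 → A_7 ← A_1 → A_6 ← A_4
  A_1 is a fork here and A_1 is conditioned on, so the path is blocked at A_1.
Because an active path exists, A_2 and A_4 are not d-separated.

No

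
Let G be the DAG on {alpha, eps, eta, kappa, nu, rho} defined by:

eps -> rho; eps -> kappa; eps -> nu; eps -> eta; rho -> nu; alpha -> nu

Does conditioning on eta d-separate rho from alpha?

2 paths connect rho and alpha; each must be blocked for d-separation to hold:
Path 1: rho → nu ← alpha
  nu is a collider here and neither nu nor any of its descendants is conditioned on, so the collider stays closed — the path is blocked at nu.
Path 2: rho ← eps → nu ← alpha
  nu is a collider here and neither nu nor any of its descendants is conditioned on, so the collider stays closed — the path is blocked at nu.
Every path is blocked, so rho and alpha are d-separated given {eta}.

Yes — rho and alpha are d-separated given {eta}.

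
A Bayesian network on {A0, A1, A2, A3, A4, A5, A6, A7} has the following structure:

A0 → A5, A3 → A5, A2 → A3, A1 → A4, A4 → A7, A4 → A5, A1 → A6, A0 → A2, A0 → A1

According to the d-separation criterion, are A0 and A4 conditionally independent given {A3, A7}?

No — A0 and A4 are not d-separated given {A3, A7}.

Enumerating the 3 paths from A0 to A4 and testing each for blocking by {A3, A7}:
Path 1: A0 → A5 ← A4
  A5 is a collider here and neither A5 nor any of its descendants is conditioned on, so the collider stays closed — the path is blocked at A5.
Path 2: A0 → A1 → A4
  A1 is a chain and A1 is not conditioned on — no node blocks this path, so it is active.
Path 3: A0 → A2 → A3 → A5 ← A4
  A3 is a chain here and A3 is conditioned on, so the path is blocked at A3.
Since the path A0 → A1 → A4 is active, A0 and A4 are not d-separated given {A3, A7}.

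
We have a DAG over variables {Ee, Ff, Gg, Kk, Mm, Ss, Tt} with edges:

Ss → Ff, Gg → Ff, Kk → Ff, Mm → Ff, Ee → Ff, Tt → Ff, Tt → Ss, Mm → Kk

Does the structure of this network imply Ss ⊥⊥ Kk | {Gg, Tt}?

Yes

Enumerating the 4 paths from Ss to Kk and testing each for blocking by {Gg, Tt}:
Path 1: Ss ← Tt → Ff ← Mm → Kk
  Tt is a fork here and Tt is conditioned on, so the path is blocked at Tt.
Path 2: Ss ← Tt → Ff ← Kk
  Tt is a fork here and Tt is conditioned on, so the path is blocked at Tt.
Path 3: Ss → Ff ← Mm → Kk
  Ff is a collider here and neither Ff nor any of its descendants is conditioned on, so the collider stays closed — the path is blocked at Ff.
Path 4: Ss → Ff ← Kk
  Ff is a collider here and neither Ff nor any of its descendants is conditioned on, so the collider stays closed — the path is blocked at Ff.
Every path is blocked, so Ss and Kk are d-separated given {Gg, Tt}.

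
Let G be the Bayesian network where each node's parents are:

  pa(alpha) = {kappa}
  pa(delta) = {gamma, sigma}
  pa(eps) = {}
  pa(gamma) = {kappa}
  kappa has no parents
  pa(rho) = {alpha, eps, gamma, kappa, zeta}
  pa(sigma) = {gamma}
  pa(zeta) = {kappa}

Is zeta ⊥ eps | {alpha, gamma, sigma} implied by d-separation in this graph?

Yes — zeta and eps are d-separated given {alpha, gamma, sigma}.

There are 4 undirected paths between zeta and eps; checking each against the conditioning set {alpha, gamma, sigma}:
  1. zeta → rho ← eps — rho:collider[blocks] ⇒ blocked
  2. zeta ← kappa → alpha → rho ← eps — kappa:fork[open]; alpha:chain[blocks]; rho:collider[blocks] ⇒ blocked
  3. zeta ← kappa → gamma → rho ← eps — kappa:fork[open]; gamma:chain[blocks]; rho:collider[blocks] ⇒ blocked
  4. zeta ← kappa → rho ← eps — kappa:fork[open]; rho:collider[blocks] ⇒ blocked
Every path is blocked, so zeta and eps are d-separated given {alpha, gamma, sigma}.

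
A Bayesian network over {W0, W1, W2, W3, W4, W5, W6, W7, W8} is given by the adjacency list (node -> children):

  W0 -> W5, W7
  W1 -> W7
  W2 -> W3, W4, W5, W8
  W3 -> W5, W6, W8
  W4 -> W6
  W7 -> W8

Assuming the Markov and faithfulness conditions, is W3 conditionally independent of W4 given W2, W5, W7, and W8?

We examine all 6 paths between W3 and W4:
Path 1: W3 ← W2 → W4
  W2 is a fork here and W2 is conditioned on, so the path is blocked at W2.
Path 2: W3 → W5 ← W2 → W4
  W2 is a fork here and W2 is conditioned on, so the path is blocked at W2.
Path 3: W3 → W5 ← W0 → W7 → W8 ← W2 → W4
  W7 is a chain here and W7 is conditioned on, so the path is blocked at W7.
Path 4: W3 → W6 ← W4
  W6 is a collider here and neither W6 nor any of its descendants is conditioned on, so the collider stays closed — the path is blocked at W6.
Path 5: W3 → W8 ← W2 → W4
  W2 is a fork here and W2 is conditioned on, so the path is blocked at W2.
Path 6: W3 → W8 ← W7 ← W0 → W5 ← W2 → W4
  W7 is a chain here and W7 is conditioned on, so the path is blocked at W7.
All paths are blocked; W3 ⊥ W4 | {W2, W5, W7, W8} holds.

Yes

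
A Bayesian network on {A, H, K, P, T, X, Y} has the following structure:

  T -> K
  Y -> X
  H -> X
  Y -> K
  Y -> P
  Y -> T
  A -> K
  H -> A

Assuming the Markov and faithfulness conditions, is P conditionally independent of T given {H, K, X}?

No

There are 3 undirected paths between P and T; checking each against the conditioning set {H, K, X}:
  1. P ← Y → K ← T — Y:fork[open]; K:collider[open] ⇒ active
  2. P ← Y → T — Y:fork[open] ⇒ active
  3. P ← Y → X ← H → A → K ← T — Y:fork[open]; X:collider[open]; H:fork[blocks]; A:chain[open]; K:collider[open] ⇒ blocked
Since the path P ← Y → K ← T is active, P and T are not d-separated given {H, K, X}.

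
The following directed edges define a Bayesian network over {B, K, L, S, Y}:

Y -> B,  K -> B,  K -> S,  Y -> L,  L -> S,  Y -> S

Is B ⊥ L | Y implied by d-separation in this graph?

Enumerating the 4 paths from B to L and testing each for blocking by {Y}:
Path 1: B ← Y → S ← L
  Y is a fork here and Y is conditioned on, so the path is blocked at Y.
Path 2: B ← Y → L
  Y is a fork here and Y is conditioned on, so the path is blocked at Y.
Path 3: B ← K → S ← Y → L
  S is a collider here and neither S nor any of its descendants is conditioned on, so the collider stays closed — the path is blocked at S.
Path 4: B ← K → S ← L
  S is a collider here and neither S nor any of its descendants is conditioned on, so the collider stays closed — the path is blocked at S.
All paths are blocked; B ⊥ L | {Y} holds.

Yes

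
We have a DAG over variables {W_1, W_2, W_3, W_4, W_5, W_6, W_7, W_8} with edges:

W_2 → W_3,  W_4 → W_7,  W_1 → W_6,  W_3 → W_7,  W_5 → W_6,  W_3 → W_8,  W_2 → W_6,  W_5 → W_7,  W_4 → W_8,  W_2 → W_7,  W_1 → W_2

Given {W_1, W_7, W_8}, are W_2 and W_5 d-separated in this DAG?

No

Enumerating the 5 paths from W_2 to W_5 and testing each for blocking by {W_1, W_7, W_8}:
Path 1: W_2 → W_7 ← W_5
  W_7 is a collider and W_7 is conditioned on, which opens it — no node blocks this path, so it is active.
Path 2: W_2 → W_3 → W_8 ← W_4 → W_7 ← W_5
  W_3 is a chain and W_3 is not conditioned on; W_8 is a collider and W_8 is conditioned on, which opens it; W_4 is a fork and W_4 is not conditioned on; W_7 is a collider and W_7 is conditioned on, which opens it — no node blocks this path, so it is active.
Path 3: W_2 → W_3 → W_7 ← W_5
  W_3 is a chain and W_3 is not conditioned on; W_7 is a collider and W_7 is conditioned on, which opens it — no node blocks this path, so it is active.
Path 4: W_2 ← W_1 → W_6 ← W_5
  W_1 is a fork here and W_1 is conditioned on, so the path is blocked at W_1.
Path 5: W_2 → W_6 ← W_5
  W_6 is a collider here and neither W_6 nor any of its descendants is conditioned on, so the collider stays closed — the path is blocked at W_6.
At least one path is unblocked, so d-separation fails.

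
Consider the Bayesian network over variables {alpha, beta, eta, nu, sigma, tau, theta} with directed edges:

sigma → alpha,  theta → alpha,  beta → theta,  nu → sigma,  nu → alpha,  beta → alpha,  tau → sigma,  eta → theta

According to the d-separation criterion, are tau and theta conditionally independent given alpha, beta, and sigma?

No — tau and theta are not d-separated given {alpha, beta, sigma}.

We examine all 4 paths between tau and theta:
  1. tau → sigma → alpha ← beta → theta — sigma:chain[blocks]; alpha:collider[open]; beta:fork[blocks] ⇒ blocked
  2. tau → sigma → alpha ← theta — sigma:chain[blocks]; alpha:collider[open] ⇒ blocked
  3. tau → sigma ← nu → alpha ← beta → theta — sigma:collider[open]; nu:fork[open]; alpha:collider[open]; beta:fork[blocks] ⇒ blocked
  4. tau → sigma ← nu → alpha ← theta — sigma:collider[open]; nu:fork[open]; alpha:collider[open] ⇒ active
At least one path is unblocked, so d-separation fails.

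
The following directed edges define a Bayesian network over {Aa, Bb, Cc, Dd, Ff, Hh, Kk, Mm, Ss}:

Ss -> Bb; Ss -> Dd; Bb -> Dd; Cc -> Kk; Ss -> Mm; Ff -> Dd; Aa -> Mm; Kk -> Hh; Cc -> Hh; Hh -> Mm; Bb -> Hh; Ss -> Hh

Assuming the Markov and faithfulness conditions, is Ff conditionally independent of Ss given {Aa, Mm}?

There are 4 undirected paths between Ff and Ss; checking each against the conditioning set {Aa, Mm}:
Path 1: Ff → Dd ← Bb → Hh → Mm ← Ss
  Dd is a collider here and neither Dd nor any of its descendants is conditioned on, so the collider stays closed — the path is blocked at Dd.
Path 2: Ff → Dd ← Bb → Hh ← Ss
  Dd is a collider here and neither Dd nor any of its descendants is conditioned on, so the collider stays closed — the path is blocked at Dd.
Path 3: Ff → Dd ← Bb ← Ss
  Dd is a collider here and neither Dd nor any of its descendants is conditioned on, so the collider stays closed — the path is blocked at Dd.
Path 4: Ff → Dd ← Ss
  Dd is a collider here and neither Dd nor any of its descendants is conditioned on, so the collider stays closed — the path is blocked at Dd.
All paths are blocked; Ff ⊥ Ss | {Aa, Mm} holds.

Yes — Ff and Ss are d-separated given {Aa, Mm}.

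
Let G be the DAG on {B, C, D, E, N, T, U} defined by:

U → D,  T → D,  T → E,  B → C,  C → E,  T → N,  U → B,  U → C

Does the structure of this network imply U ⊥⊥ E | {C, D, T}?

Yes

Enumerating the 3 paths from U to E and testing each for blocking by {C, D, T}:
Path 1: U → D ← T → E
  T is a fork here and T is conditioned on, so the path is blocked at T.
Path 2: U → B → C → E
  C is a chain here and C is conditioned on, so the path is blocked at C.
Path 3: U → C → E
  C is a chain here and C is conditioned on, so the path is blocked at C.
Every path is blocked, so U and E are d-separated given {C, D, T}.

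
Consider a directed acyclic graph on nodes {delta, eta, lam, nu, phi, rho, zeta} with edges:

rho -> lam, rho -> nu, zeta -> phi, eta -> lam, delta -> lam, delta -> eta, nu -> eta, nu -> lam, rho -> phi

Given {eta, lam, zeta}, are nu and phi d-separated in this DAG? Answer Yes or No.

Enumerating the 4 paths from nu to phi and testing each for blocking by {eta, lam, zeta}:
Path 1: nu → eta → lam ← rho → phi
  eta is a chain here and eta is conditioned on, so the path is blocked at eta.
Path 2: nu → eta ← delta → lam ← rho → phi
  eta is a collider and eta is conditioned on, which opens it; delta is a fork and delta is not conditioned on; lam is a collider and lam is conditioned on, which opens it; rho is a fork and rho is not conditioned on — no node blocks this path, so it is active.
Path 3: nu → lam ← rho → phi
  lam is a collider and lam is conditioned on, which opens it; rho is a fork and rho is not conditioned on — no node blocks this path, so it is active.
Path 4: nu ← rho → phi
  rho is a fork and rho is not conditioned on — no node blocks this path, so it is active.
At least one path is unblocked, so d-separation fails.

No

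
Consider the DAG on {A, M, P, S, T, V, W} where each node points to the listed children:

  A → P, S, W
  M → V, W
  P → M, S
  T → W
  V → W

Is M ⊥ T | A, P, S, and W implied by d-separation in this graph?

We examine all 4 paths between M and T:
Path 1: M ← P → S ← A → W ← T
  P is a fork here and P is conditioned on, so the path is blocked at P.
Path 2: M ← P ← A → W ← T
  P is a chain here and P is conditioned on, so the path is blocked at P.
Path 3: M → V → W ← T
  V is a chain and V is not conditioned on; W is a collider and W is conditioned on, which opens it — no node blocks this path, so it is active.
Path 4: M → W ← T
  W is a collider and W is conditioned on, which opens it — no node blocks this path, so it is active.
Since the path M → V → W ← T is active, M and T are not d-separated given {A, P, S, W}.

No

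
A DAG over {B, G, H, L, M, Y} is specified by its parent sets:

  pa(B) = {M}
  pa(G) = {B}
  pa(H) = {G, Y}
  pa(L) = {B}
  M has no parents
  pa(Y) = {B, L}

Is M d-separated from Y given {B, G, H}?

3 paths connect M and Y; each must be blocked for d-separation to hold:
  1. M → B → L → Y — B:chain[blocks]; L:chain[open] ⇒ blocked
  2. M → B → G → H ← Y — B:chain[blocks]; G:chain[blocks]; H:collider[open] ⇒ blocked
  3. M → B → Y — B:chain[blocks] ⇒ blocked
Since every path is blocked, d-separation holds.

Yes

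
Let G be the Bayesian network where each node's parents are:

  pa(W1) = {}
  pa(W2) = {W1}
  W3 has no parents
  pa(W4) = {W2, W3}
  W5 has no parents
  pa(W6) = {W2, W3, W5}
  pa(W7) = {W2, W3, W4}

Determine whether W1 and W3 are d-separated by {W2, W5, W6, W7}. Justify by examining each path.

We examine all 5 paths between W1 and W3:
  1. W1 → W2 → W4 ← W3 — W2:chain[blocks]; W4:collider[open] ⇒ blocked
  2. W1 → W2 → W4 → W7 ← W3 — W2:chain[blocks]; W4:chain[open]; W7:collider[open] ⇒ blocked
  3. W1 → W2 → W6 ← W3 — W2:chain[blocks]; W6:collider[open] ⇒ blocked
  4. W1 → W2 → W7 ← W4 ← W3 — W2:chain[blocks]; W7:collider[open]; W4:chain[open] ⇒ blocked
  5. W1 → W2 → W7 ← W3 — W2:chain[blocks]; W7:collider[open] ⇒ blocked
Every path is blocked, so W1 and W3 are d-separated given {W2, W5, W6, W7}.

Yes — W1 and W3 are d-separated given {W2, W5, W6, W7}.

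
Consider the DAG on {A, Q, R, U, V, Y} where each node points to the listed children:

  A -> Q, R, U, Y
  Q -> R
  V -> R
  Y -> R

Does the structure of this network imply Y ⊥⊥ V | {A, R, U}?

3 paths connect Y and V; each must be blocked for d-separation to hold:
Path 1: Y ← A → Q → R ← V
  A is a fork here and A is conditioned on, so the path is blocked at A.
Path 2: Y ← A → R ← V
  A is a fork here and A is conditioned on, so the path is blocked at A.
Path 3: Y → R ← V
  R is a collider and R is conditioned on, which opens it — no node blocks this path, so it is active.
Since the path Y → R ← V is active, Y and V are not d-separated given {A, R, U}.

No — Y and V are not d-separated given {A, R, U}.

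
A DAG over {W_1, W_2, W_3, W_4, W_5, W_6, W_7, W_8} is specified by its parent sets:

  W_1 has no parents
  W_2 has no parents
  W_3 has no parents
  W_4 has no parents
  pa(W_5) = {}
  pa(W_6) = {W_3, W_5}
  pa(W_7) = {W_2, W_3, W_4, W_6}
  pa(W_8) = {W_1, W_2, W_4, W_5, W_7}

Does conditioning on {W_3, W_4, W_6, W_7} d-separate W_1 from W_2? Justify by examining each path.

Yes — W_1 and W_2 are d-separated given {W_3, W_4, W_6, W_7}.

5 paths connect W_1 and W_2; each must be blocked for d-separation to hold:
Path 1: W_1 → W_8 ← W_2
  W_8 is a collider here and neither W_8 nor any of its descendants is conditioned on, so the collider stays closed — the path is blocked at W_8.
Path 2: W_1 → W_8 ← W_4 → W_7 ← W_2
  W_8 is a collider here and neither W_8 nor any of its descendants is conditioned on, so the collider stays closed — the path is blocked at W_8.
Path 3: W_1 → W_8 ← W_7 ← W_2
  W_8 is a collider here and neither W_8 nor any of its descendants is conditioned on, so the collider stays closed — the path is blocked at W_8.
Path 4: W_1 → W_8 ← W_5 → W_6 ← W_3 → W_7 ← W_2
  W_8 is a collider here and neither W_8 nor any of its descendants is conditioned on, so the collider stays closed — the path is blocked at W_8.
Path 5: W_1 → W_8 ← W_5 → W_6 → W_7 ← W_2
  W_8 is a collider here and neither W_8 nor any of its descendants is conditioned on, so the collider stays closed — the path is blocked at W_8.
Every path is blocked, so W_1 and W_2 are d-separated given {W_3, W_4, W_6, W_7}.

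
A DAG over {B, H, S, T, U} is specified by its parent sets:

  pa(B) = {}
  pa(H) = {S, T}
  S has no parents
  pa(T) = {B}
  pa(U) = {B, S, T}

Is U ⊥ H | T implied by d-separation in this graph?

No

There are 3 undirected paths between U and H; checking each against the conditioning set {T}:
Path 1: U ← S → H
  S is a fork and S is not conditioned on — no node blocks this path, so it is active.
Path 2: U ← B → T → H
  T is a chain here and T is conditioned on, so the path is blocked at T.
Path 3: U ← T → H
  T is a fork here and T is conditioned on, so the path is blocked at T.
Because an active path exists, U and H are not d-separated.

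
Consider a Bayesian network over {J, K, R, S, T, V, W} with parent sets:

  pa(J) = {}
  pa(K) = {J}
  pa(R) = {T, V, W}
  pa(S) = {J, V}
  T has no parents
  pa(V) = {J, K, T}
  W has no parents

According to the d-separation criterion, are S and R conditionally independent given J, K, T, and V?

6 paths connect S and R; each must be blocked for d-separation to hold:
  1. S ← V → R — V:fork[blocks] ⇒ blocked
  2. S ← V ← T → R — V:chain[blocks]; T:fork[blocks] ⇒ blocked
  3. S ← J → V → R — J:fork[blocks]; V:chain[blocks] ⇒ blocked
  4. S ← J → V ← T → R — J:fork[blocks]; V:collider[open]; T:fork[blocks] ⇒ blocked
  5. S ← J → K → V → R — J:fork[blocks]; K:chain[blocks]; V:chain[blocks] ⇒ blocked
  6. S ← J → K → V ← T → R — J:fork[blocks]; K:chain[blocks]; V:collider[open]; T:fork[blocks] ⇒ blocked
All paths are blocked; S ⊥ R | {J, K, T, V} holds.

Yes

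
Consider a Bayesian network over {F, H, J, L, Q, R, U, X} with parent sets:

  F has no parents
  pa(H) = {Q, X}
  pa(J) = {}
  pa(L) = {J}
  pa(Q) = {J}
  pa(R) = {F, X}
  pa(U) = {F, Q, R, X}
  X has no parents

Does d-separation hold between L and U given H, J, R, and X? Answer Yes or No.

Yes

We examine all 4 paths between L and U:
  1. L ← J → Q → H ← X → R ← F → U — J:fork[blocks]; Q:chain[open]; H:collider[open]; X:fork[blocks]; R:collider[open]; F:fork[open] ⇒ blocked
  2. L ← J → Q → H ← X → R → U — J:fork[blocks]; Q:chain[open]; H:collider[open]; X:fork[blocks]; R:chain[blocks] ⇒ blocked
  3. L ← J → Q → H ← X → U — J:fork[blocks]; Q:chain[open]; H:collider[open]; X:fork[blocks] ⇒ blocked
  4. L ← J → Q → U — J:fork[blocks]; Q:chain[open] ⇒ blocked
Since every path is blocked, d-separation holds.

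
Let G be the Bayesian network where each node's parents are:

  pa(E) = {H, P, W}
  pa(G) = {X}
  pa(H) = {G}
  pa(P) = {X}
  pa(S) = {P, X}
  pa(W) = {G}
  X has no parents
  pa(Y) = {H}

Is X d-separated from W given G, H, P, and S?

We examine all 6 paths between X and W:
Path 1: X → S ← P → E ← H ← G → W
  P is a fork here and P is conditioned on, so the path is blocked at P.
Path 2: X → S ← P → E ← W
  P is a fork here and P is conditioned on, so the path is blocked at P.
Path 3: X → G → H → E ← W
  G is a chain here and G is conditioned on, so the path is blocked at G.
Path 4: X → G → W
  G is a chain here and G is conditioned on, so the path is blocked at G.
Path 5: X → P → E ← H ← G → W
  P is a chain here and P is conditioned on, so the path is blocked at P.
Path 6: X → P → E ← W
  P is a chain here and P is conditioned on, so the path is blocked at P.
Every path is blocked, so X and W are d-separated given {G, H, P, S}.

Yes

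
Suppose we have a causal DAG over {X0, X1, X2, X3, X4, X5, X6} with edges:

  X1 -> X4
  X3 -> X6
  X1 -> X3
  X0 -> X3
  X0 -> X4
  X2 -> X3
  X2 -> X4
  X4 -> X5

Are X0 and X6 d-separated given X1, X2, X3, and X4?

Yes

3 paths connect X0 and X6; each must be blocked for d-separation to hold:
  1. X0 → X3 → X6 — X3:chain[blocks] ⇒ blocked
  2. X0 → X4 ← X1 → X3 → X6 — X4:collider[open]; X1:fork[blocks]; X3:chain[blocks] ⇒ blocked
  3. X0 → X4 ← X2 → X3 → X6 — X4:collider[open]; X2:fork[blocks]; X3:chain[blocks] ⇒ blocked
Since every path is blocked, d-separation holds.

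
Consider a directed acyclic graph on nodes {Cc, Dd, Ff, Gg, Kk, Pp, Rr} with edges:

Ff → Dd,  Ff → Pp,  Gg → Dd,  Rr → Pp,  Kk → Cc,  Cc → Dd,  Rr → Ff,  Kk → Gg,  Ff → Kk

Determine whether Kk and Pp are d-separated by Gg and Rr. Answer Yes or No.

We examine all 6 paths between Kk and Pp:
Path 1: Kk → Cc → Dd ← Ff → Pp
  Dd is a collider here and neither Dd nor any of its descendants is conditioned on, so the collider stays closed — the path is blocked at Dd.
Path 2: Kk → Cc → Dd ← Ff ← Rr → Pp
  Dd is a collider here and neither Dd nor any of its descendants is conditioned on, so the collider stays closed — the path is blocked at Dd.
Path 3: Kk → Gg → Dd ← Ff → Pp
  Gg is a chain here and Gg is conditioned on, so the path is blocked at Gg.
Path 4: Kk → Gg → Dd ← Ff ← Rr → Pp
  Gg is a chain here and Gg is conditioned on, so the path is blocked at Gg.
Path 5: Kk ← Ff → Pp
  Ff is a fork and Ff is not conditioned on — no node blocks this path, so it is active.
Path 6: Kk ← Ff ← Rr → Pp
  Rr is a fork here and Rr is conditioned on, so the path is blocked at Rr.
At least one path is unblocked, so d-separation fails.

No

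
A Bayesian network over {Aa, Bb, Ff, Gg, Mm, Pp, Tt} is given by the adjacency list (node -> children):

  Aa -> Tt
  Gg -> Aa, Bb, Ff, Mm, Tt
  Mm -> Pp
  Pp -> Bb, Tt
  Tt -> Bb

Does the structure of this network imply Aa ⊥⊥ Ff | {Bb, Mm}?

No — Aa and Ff are not d-separated given {Bb, Mm}.

6 paths connect Aa and Ff; each must be blocked for d-separation to hold:
Path 1: Aa ← Gg → Ff
  Gg is a fork and Gg is not conditioned on — no node blocks this path, so it is active.
Path 2: Aa → Tt → Bb ← Pp ← Mm ← Gg → Ff
  Mm is a chain here and Mm is conditioned on, so the path is blocked at Mm.
Path 3: Aa → Tt → Bb ← Gg → Ff
  Tt is a chain and Tt is not conditioned on; Bb is a collider and Bb is conditioned on, which opens it; Gg is a fork and Gg is not conditioned on — no node blocks this path, so it is active.
Path 4: Aa → Tt ← Pp → Bb ← Gg → Ff
  Tt is a collider and its descendant Bb is conditioned on, which opens it; Pp is a fork and Pp is not conditioned on; Bb is a collider and Bb is conditioned on, which opens it; Gg is a fork and Gg is not conditioned on — no node blocks this path, so it is active.
Path 5: Aa → Tt ← Pp ← Mm ← Gg → Ff
  Mm is a chain here and Mm is conditioned on, so the path is blocked at Mm.
Path 6: Aa → Tt ← Gg → Ff
  Tt is a collider and its descendant Bb is conditioned on, which opens it; Gg is a fork and Gg is not conditioned on — no node blocks this path, so it is active.
Since the path Aa ← Gg → Ff is active, Aa and Ff are not d-separated given {Bb, Mm}.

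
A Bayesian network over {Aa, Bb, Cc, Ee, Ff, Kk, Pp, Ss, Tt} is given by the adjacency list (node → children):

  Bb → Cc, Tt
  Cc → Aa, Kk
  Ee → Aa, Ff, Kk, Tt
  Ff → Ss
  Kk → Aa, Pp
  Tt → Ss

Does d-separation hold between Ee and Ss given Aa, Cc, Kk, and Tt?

No — Ee and Ss are not d-separated given {Aa, Cc, Kk, Tt}.

6 paths connect Ee and Ss; each must be blocked for d-separation to hold:
Path 1: Ee → Kk ← Cc ← Bb → Tt → Ss
  Cc is a chain here and Cc is conditioned on, so the path is blocked at Cc.
Path 2: Ee → Kk → Aa ← Cc ← Bb → Tt → Ss
  Kk is a chain here and Kk is conditioned on, so the path is blocked at Kk.
Path 3: Ee → Tt → Ss
  Tt is a chain here and Tt is conditioned on, so the path is blocked at Tt.
Path 4: Ee → Ff → Ss
  Ff is a chain and Ff is not conditioned on — no node blocks this path, so it is active.
Path 5: Ee → Aa ← Cc ← Bb → Tt → Ss
  Cc is a chain here and Cc is conditioned on, so the path is blocked at Cc.
Path 6: Ee → Aa ← Kk ← Cc ← Bb → Tt → Ss
  Kk is a chain here and Kk is conditioned on, so the path is blocked at Kk.
Because an active path exists, Ee and Ss are not d-separated.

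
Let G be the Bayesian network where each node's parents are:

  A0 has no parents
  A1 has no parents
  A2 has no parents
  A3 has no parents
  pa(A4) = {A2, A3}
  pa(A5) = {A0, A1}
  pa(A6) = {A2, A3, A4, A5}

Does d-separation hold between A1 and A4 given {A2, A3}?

We examine all 3 paths between A1 and A4:
Path 1: A1 → A5 → A6 ← A3 → A4
  A6 is a collider here and neither A6 nor any of its descendants is conditioned on, so the collider stays closed — the path is blocked at A6.
Path 2: A1 → A5 → A6 ← A4
  A6 is a collider here and neither A6 nor any of its descendants is conditioned on, so the collider stays closed — the path is blocked at A6.
Path 3: A1 → A5 → A6 ← A2 → A4
  A6 is a collider here and neither A6 nor any of its descendants is conditioned on, so the collider stays closed — the path is blocked at A6.
Since every path is blocked, d-separation holds.

Yes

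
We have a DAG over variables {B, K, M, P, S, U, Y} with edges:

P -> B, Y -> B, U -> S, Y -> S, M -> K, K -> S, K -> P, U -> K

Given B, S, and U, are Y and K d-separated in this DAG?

3 paths connect Y and K; each must be blocked for d-separation to hold:
  1. Y → B ← P ← K — B:collider[open]; P:chain[open] ⇒ active
  2. Y → S ← K — S:collider[open] ⇒ active
  3. Y → S ← U → K — S:collider[open]; U:fork[blocks] ⇒ blocked
Because an active path exists, Y and K are not d-separated.

No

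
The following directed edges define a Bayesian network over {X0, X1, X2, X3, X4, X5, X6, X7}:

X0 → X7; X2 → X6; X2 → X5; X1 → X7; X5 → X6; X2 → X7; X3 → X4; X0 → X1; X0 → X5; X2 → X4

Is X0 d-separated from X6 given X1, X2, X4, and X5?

There are 6 undirected paths between X0 and X6; checking each against the conditioning set {X1, X2, X4, X5}:
Path 1: X0 → X5 ← X2 → X6
  X2 is a fork here and X2 is conditioned on, so the path is blocked at X2.
Path 2: X0 → X5 → X6
  X5 is a chain here and X5 is conditioned on, so the path is blocked at X5.
Path 3: X0 → X1 → X7 ← X2 → X5 → X6
  X1 is a chain here and X1 is conditioned on, so the path is blocked at X1.
Path 4: X0 → X1 → X7 ← X2 → X6
  X1 is a chain here and X1 is conditioned on, so the path is blocked at X1.
Path 5: X0 → X7 ← X2 → X5 → X6
  X7 is a collider here and neither X7 nor any of its descendants is conditioned on, so the collider stays closed — the path is blocked at X7.
Path 6: X0 → X7 ← X2 → X6
  X7 is a collider here and neither X7 nor any of its descendants is conditioned on, so the collider stays closed — the path is blocked at X7.
All paths are blocked; X0 ⊥ X6 | {X1, X2, X4, X5} holds.

Yes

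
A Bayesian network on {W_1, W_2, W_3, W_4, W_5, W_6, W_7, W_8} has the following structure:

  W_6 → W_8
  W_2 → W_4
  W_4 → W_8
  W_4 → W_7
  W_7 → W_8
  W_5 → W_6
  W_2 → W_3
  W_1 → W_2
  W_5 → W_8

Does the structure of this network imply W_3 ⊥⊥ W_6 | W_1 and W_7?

4 paths connect W_3 and W_6; each must be blocked for d-separation to hold:
  1. W_3 ← W_2 → W_4 → W_8 ← W_6 — W_2:fork[open]; W_4:chain[open]; W_8:collider[blocks] ⇒ blocked
  2. W_3 ← W_2 → W_4 → W_8 ← W_5 → W_6 — W_2:fork[open]; W_4:chain[open]; W_8:collider[blocks]; W_5:fork[open] ⇒ blocked
  3. W_3 ← W_2 → W_4 → W_7 → W_8 ← W_6 — W_2:fork[open]; W_4:chain[open]; W_7:chain[blocks]; W_8:collider[blocks] ⇒ blocked
  4. W_3 ← W_2 → W_4 → W_7 → W_8 ← W_5 → W_6 — W_2:fork[open]; W_4:chain[open]; W_7:chain[blocks]; W_8:collider[blocks]; W_5:fork[open] ⇒ blocked
All paths are blocked; W_3 ⊥ W_6 | {W_1, W_7} holds.

Yes — W_3 and W_6 are d-separated given {W_1, W_7}.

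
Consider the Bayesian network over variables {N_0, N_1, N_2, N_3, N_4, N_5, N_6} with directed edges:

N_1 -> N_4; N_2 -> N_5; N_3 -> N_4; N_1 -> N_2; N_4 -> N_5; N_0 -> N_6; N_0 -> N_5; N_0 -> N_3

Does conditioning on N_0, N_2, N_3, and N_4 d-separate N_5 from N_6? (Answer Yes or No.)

We examine all 3 paths between N_5 and N_6:
Path 1: N_5 ← N_0 → N_6
  N_0 is a fork here and N_0 is conditioned on, so the path is blocked at N_0.
Path 2: N_5 ← N_4 ← N_3 ← N_0 → N_6
  N_4 is a chain here and N_4 is conditioned on, so the path is blocked at N_4.
Path 3: N_5 ← N_2 ← N_1 → N_4 ← N_3 ← N_0 → N_6
  N_2 is a chain here and N_2 is conditioned on, so the path is blocked at N_2.
All paths are blocked; N_5 ⊥ N_6 | {N_0, N_2, N_3, N_4} holds.

Yes — N_5 and N_6 are d-separated given {N_0, N_2, N_3, N_4}.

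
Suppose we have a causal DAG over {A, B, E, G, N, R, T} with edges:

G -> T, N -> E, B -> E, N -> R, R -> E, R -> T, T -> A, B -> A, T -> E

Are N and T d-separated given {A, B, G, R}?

Yes

6 paths connect N and T; each must be blocked for d-separation to hold:
Path 1: N → E ← B → A ← T
  E is a collider here and neither E nor any of its descendants is conditioned on, so the collider stays closed — the path is blocked at E.
Path 2: N → E ← T
  E is a collider here and neither E nor any of its descendants is conditioned on, so the collider stays closed — the path is blocked at E.
Path 3: N → E ← R → T
  E is a collider here and neither E nor any of its descendants is conditioned on, so the collider stays closed — the path is blocked at E.
Path 4: N → R → E ← B → A ← T
  R is a chain here and R is conditioned on, so the path is blocked at R.
Path 5: N → R → E ← T
  R is a chain here and R is conditioned on, so the path is blocked at R.
Path 6: N → R → T
  R is a chain here and R is conditioned on, so the path is blocked at R.
Every path is blocked, so N and T are d-separated given {A, B, G, R}.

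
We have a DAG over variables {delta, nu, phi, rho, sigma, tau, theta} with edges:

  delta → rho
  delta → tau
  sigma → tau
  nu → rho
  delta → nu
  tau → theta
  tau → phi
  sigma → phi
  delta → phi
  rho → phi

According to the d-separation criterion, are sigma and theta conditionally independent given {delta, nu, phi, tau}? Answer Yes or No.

Yes — sigma and theta are d-separated given {delta, nu, phi, tau}.

There are 5 undirected paths between sigma and theta; checking each against the conditioning set {delta, nu, phi, tau}:
Path 1: sigma → phi ← tau → theta
  tau is a fork here and tau is conditioned on, so the path is blocked at tau.
Path 2: sigma → phi ← delta → tau → theta
  delta is a fork here and delta is conditioned on, so the path is blocked at delta.
Path 3: sigma → phi ← rho ← nu ← delta → tau → theta
  nu is a chain here and nu is conditioned on, so the path is blocked at nu.
Path 4: sigma → phi ← rho ← delta → tau → theta
  delta is a fork here and delta is conditioned on, so the path is blocked at delta.
Path 5: sigma → tau → theta
  tau is a chain here and tau is conditioned on, so the path is blocked at tau.
Every path is blocked, so sigma and theta are d-separated given {delta, nu, phi, tau}.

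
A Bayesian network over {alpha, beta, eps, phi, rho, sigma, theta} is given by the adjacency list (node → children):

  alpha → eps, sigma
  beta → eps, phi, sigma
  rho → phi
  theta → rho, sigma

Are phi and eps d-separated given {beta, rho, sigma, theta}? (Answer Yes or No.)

4 paths connect phi and eps; each must be blocked for d-separation to hold:
Path 1: phi ← beta → eps
  beta is a fork here and beta is conditioned on, so the path is blocked at beta.
Path 2: phi ← beta → sigma ← alpha → eps
  beta is a fork here and beta is conditioned on, so the path is blocked at beta.
Path 3: phi ← rho ← theta → sigma ← alpha → eps
  rho is a chain here and rho is conditioned on, so the path is blocked at rho.
Path 4: phi ← rho ← theta → sigma ← beta → eps
  rho is a chain here and rho is conditioned on, so the path is blocked at rho.
Since every path is blocked, d-separation holds.

Yes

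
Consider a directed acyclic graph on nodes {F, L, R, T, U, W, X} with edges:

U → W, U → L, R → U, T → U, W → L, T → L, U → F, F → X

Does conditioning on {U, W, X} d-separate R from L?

No — R and L are not d-separated given {U, W, X}.

Enumerating the 3 paths from R to L and testing each for blocking by {U, W, X}:
Path 1: R → U ← T → L
  U is a collider and U is conditioned on, which opens it; T is a fork and T is not conditioned on — no node blocks this path, so it is active.
Path 2: R → U → L
  U is a chain here and U is conditioned on, so the path is blocked at U.
Path 3: R → U → W → L
  U is a chain here and U is conditioned on, so the path is blocked at U.
At least one path is unblocked, so d-separation fails.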